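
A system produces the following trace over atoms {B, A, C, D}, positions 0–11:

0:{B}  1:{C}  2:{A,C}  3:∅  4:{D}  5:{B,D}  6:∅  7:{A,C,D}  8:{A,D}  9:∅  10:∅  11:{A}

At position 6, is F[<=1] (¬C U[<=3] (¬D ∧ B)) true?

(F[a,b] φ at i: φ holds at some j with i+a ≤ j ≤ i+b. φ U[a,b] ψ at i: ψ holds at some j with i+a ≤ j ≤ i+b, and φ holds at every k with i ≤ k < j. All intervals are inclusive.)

False

Check (¬C U[<=3] (¬D ∧ B)) at each j in [6,7]:
  j=6: fails
  j=7: fails
No position in the window satisfies it → formula fails.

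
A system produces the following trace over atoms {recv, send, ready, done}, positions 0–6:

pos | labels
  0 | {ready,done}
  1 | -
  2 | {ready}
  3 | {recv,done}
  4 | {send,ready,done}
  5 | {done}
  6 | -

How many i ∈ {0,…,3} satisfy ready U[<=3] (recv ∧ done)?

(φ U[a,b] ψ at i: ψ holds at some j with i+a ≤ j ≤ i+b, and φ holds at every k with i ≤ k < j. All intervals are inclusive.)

2

Evaluate at each i in [0,3]:
  i=0: ✗ (lhs fails at k=1 before rhs at j=3)
  i=1: ✗ (lhs fails at k=1 before rhs at j=3)
  i=2: ✓ (rhs at j=3; lhs holds on [2,2])
  i=3: ✓ (rhs at j=3)
Positions where it holds: {2, 3} → 2.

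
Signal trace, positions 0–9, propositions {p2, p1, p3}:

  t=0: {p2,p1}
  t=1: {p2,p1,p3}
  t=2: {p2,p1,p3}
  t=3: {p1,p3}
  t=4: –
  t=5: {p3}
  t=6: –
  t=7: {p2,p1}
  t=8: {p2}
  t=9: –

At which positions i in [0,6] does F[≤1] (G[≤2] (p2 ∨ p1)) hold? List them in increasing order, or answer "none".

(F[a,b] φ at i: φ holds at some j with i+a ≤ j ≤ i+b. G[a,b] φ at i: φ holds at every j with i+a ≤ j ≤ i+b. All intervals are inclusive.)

0, 1

Evaluate at each i in [0,6]:
  i=0: ✓ (witness j=0)
  i=1: ✓ (witness j=1)
  i=2: ✗ (none in [2,3])
  i=3: ✗ (none in [3,4])
  i=4: ✗ (none in [4,5])
  i=5: ✗ (none in [5,6])
  i=6: ✗ (none in [6,7])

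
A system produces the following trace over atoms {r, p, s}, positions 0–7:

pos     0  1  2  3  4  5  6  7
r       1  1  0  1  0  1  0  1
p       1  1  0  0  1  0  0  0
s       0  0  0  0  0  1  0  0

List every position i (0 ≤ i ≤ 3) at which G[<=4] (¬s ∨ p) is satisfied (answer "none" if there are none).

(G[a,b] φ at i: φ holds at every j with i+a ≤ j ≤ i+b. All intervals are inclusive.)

0

Evaluate at each i in [0,3]:
  i=0: ✓ (all of [0,4])
  i=1: ✗ (fails at j=5)
  i=2: ✗ (fails at j=5)
  i=3: ✗ (fails at j=5)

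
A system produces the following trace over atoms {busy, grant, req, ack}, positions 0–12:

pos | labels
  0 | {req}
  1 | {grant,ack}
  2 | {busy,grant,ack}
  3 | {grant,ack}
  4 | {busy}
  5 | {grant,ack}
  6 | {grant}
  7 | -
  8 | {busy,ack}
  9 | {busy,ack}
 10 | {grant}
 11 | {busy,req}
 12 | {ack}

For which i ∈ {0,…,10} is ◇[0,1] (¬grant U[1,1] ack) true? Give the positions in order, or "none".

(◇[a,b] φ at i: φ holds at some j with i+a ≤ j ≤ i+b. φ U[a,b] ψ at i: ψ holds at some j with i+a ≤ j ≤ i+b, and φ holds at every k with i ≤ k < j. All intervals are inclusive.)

0, 3, 4, 6, 7, 8, 10

Evaluate at each i in [0,10]:
  i=0: ✓ (witness j=0)
  i=1: ✗ (none in [1,2])
  i=2: ✗ (none in [2,3])
  i=3: ✓ (witness j=4)
  i=4: ✓ (witness j=4)
  i=5: ✗ (none in [5,6])
  i=6: ✓ (witness j=7)
  i=7: ✓ (witness j=7)
  i=8: ✓ (witness j=8)
  i=9: ✗ (none in [9,10])
  i=10: ✓ (witness j=11)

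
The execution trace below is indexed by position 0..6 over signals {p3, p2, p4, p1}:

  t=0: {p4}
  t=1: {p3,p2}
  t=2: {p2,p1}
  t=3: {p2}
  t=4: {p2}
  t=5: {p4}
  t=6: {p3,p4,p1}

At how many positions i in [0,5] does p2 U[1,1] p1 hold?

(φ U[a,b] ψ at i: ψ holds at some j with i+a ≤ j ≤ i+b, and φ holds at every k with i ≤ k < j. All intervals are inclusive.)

Evaluate at each i in [0,5]:
  i=0: ✗ (no rhs in [1,1])
  i=1: ✓ (rhs at j=2; lhs holds on [1,1])
  i=2: ✗ (no rhs in [3,3])
  i=3: ✗ (no rhs in [4,4])
  i=4: ✗ (no rhs in [5,5])
  i=5: ✗ (lhs fails at k=5 before rhs at j=6)
Positions where it holds: {1} → 1.

1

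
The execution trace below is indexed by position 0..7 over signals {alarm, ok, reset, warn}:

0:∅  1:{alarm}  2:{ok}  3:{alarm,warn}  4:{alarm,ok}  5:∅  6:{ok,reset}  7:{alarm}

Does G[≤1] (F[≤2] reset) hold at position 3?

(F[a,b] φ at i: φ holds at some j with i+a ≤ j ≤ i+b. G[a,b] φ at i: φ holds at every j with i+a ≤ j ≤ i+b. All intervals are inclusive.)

Check F[≤2] reset at every j in [3,4]:
  j=3: fails (none in [3,5])
  j=4: holds (witness at 6)
Fails at j=3 → formula fails.

False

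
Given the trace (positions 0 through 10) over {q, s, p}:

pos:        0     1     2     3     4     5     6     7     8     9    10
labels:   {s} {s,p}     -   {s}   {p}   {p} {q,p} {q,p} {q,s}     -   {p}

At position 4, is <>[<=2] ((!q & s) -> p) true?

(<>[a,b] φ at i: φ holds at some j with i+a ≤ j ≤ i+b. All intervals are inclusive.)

Check ((!q & s) -> p) at each j in [4,6]:
  j=4: true
  j=5: true
  j=6: true
Found at j=4 → formula holds.

Yes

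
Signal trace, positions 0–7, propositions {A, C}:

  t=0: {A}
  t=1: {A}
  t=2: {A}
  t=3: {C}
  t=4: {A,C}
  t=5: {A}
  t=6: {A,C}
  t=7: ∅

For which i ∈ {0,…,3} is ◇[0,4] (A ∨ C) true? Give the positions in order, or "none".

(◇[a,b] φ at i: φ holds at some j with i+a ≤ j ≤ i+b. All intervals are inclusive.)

Evaluate at each i in [0,3]:
  i=0: ✓ (witness j=0)
  i=1: ✓ (witness j=1)
  i=2: ✓ (witness j=2)
  i=3: ✓ (witness j=3)

0, 1, 2, 3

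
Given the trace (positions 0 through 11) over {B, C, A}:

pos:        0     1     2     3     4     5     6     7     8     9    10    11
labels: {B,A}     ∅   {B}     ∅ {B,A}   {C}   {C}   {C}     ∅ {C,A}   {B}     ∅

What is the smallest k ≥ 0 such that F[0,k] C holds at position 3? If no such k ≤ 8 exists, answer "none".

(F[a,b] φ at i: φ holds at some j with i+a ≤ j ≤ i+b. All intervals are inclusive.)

2

Scan j = 3,4,… for C:
  j=3: fails
  j=4: fails
  j=5: holds
First hit at j=5, so smallest k = 5-3 = 2.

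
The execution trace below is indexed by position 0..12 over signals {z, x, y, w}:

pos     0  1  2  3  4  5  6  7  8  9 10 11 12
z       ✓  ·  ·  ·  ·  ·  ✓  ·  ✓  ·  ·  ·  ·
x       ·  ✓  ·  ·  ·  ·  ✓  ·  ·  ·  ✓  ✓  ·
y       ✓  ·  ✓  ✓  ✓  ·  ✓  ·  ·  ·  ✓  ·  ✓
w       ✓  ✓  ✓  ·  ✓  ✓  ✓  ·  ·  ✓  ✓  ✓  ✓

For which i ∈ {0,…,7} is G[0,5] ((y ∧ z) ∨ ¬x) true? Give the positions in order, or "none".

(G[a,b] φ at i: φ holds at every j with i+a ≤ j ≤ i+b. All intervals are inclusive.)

Evaluate at each i in [0,7]:
  i=0: ✗ (fails at j=1)
  i=1: ✗ (fails at j=1)
  i=2: ✓ (all of [2,7])
  i=3: ✓ (all of [3,8])
  i=4: ✓ (all of [4,9])
  i=5: ✗ (fails at j=10)
  i=6: ✗ (fails at j=10)
  i=7: ✗ (fails at j=10)

2, 3, 4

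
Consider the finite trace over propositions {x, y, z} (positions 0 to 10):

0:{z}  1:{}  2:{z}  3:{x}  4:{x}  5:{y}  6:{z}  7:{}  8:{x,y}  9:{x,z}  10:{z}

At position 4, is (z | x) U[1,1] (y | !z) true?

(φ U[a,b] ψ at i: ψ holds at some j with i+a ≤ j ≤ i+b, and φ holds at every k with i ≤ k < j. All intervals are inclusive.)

Need some j in [5,5] with (y | !z), and (z | x) at every k in [4,j-1].
  j=5: (y | !z) holds; (z | x) holds at every k in [4,4] → satisfied.

True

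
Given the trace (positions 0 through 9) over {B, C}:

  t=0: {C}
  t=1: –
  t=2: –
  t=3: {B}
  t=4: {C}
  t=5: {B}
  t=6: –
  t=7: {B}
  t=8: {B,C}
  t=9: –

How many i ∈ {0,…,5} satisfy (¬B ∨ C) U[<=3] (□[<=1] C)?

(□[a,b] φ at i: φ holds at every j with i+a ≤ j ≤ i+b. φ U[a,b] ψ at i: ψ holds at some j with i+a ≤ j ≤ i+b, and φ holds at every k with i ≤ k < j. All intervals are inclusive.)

Evaluate at each i in [0,5]:
  i=0: ✗ (no rhs in [0,3])
  i=1: ✗ (no rhs in [1,4])
  i=2: ✗ (no rhs in [2,5])
  i=3: ✗ (no rhs in [3,6])
  i=4: ✗ (no rhs in [4,7])
  i=5: ✗ (no rhs in [5,8])
Positions where it holds: {} → 0.

0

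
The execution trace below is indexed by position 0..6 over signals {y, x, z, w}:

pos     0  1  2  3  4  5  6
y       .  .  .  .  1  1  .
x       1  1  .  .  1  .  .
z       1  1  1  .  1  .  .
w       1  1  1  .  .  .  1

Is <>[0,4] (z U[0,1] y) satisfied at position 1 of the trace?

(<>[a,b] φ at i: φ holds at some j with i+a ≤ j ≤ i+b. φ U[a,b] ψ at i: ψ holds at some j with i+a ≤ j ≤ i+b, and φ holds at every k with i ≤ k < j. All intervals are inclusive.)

Check (z U[0,1] y) at each j in [1,5]:
  j=1: fails
  j=2: fails
  j=3: fails
  j=4: holds
  j=5: holds
Found at j=4 → formula holds.

Holds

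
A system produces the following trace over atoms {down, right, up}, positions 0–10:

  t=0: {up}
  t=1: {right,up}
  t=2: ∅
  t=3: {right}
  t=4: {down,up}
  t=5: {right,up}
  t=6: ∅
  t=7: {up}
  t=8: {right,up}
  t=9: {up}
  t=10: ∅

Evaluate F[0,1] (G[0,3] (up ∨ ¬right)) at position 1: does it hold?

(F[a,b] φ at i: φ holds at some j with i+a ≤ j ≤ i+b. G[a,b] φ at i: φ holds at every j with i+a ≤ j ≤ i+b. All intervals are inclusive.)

Check G[0,3] (up ∨ ¬right) at each j in [1,2]:
  j=1: fails at 3
  j=2: fails at 3
No position in the window satisfies it → formula fails.

Does not hold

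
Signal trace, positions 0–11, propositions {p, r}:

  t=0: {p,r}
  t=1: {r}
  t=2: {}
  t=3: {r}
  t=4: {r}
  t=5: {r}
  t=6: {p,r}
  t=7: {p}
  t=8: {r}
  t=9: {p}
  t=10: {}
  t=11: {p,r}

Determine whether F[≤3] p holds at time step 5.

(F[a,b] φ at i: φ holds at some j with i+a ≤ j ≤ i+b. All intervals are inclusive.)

Holds

Check p at each j in [5,8]:
  j=5: false
  j=6: true
  j=7: true
  j=8: false
Found at j=6 → formula holds.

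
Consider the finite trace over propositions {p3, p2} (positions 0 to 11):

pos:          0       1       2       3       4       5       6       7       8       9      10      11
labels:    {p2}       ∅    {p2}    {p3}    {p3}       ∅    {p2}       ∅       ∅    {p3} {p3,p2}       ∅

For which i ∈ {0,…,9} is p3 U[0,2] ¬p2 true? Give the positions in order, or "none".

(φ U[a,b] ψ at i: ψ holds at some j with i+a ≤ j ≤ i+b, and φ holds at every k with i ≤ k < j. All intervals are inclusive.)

Evaluate at each i in [0,9]:
  i=0: ✗ (lhs fails at k=0 before rhs at j=1)
  i=1: ✓ (rhs at j=1)
  i=2: ✗ (lhs fails at k=2 before rhs at j=3)
  i=3: ✓ (rhs at j=3)
  i=4: ✓ (rhs at j=4)
  i=5: ✓ (rhs at j=5)
  i=6: ✗ (lhs fails at k=6 before rhs at j=7)
  i=7: ✓ (rhs at j=7)
  i=8: ✓ (rhs at j=8)
  i=9: ✓ (rhs at j=9)

1, 3, 4, 5, 7, 8, 9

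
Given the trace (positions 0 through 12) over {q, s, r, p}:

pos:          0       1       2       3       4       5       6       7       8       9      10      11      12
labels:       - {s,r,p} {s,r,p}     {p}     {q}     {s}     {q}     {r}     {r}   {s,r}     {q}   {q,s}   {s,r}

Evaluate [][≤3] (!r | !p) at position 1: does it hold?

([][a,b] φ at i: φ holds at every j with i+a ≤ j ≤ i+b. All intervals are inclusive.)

Check (!r | !p) at every j in [1,4]:
  j=1: false
  j=2: false
  j=3: true
  j=4: true
Fails at j=1 → formula fails.

False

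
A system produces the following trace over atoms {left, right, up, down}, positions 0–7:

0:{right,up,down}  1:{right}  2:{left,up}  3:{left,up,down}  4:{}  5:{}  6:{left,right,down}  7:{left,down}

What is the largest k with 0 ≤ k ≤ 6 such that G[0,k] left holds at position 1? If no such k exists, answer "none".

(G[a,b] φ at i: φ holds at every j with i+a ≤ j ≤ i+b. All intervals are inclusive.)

left must hold from j=1 onward; find where it first fails.
  j=1: fails → no k works.

none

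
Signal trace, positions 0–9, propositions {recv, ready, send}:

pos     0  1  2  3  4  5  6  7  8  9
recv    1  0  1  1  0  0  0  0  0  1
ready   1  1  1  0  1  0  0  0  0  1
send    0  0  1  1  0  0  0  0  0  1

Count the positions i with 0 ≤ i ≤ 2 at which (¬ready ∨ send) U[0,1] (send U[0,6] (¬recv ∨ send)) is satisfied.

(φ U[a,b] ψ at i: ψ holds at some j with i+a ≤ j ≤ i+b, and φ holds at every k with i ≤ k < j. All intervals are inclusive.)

Evaluate at each i in [0,2]:
  i=0: ✗ (lhs fails at k=0 before rhs at j=1)
  i=1: ✓ (rhs at j=1)
  i=2: ✓ (rhs at j=2)
Positions where it holds: {1, 2} → 2.

2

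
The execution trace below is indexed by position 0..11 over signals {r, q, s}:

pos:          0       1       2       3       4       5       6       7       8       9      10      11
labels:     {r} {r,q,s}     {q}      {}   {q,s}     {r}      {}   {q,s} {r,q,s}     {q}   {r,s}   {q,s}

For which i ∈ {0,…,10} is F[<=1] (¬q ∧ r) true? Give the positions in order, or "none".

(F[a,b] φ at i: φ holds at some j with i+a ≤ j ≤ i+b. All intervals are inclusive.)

0, 4, 5, 9, 10

Evaluate at each i in [0,10]:
  i=0: ✓ (witness j=0)
  i=1: ✗ (none in [1,2])
  i=2: ✗ (none in [2,3])
  i=3: ✗ (none in [3,4])
  i=4: ✓ (witness j=5)
  i=5: ✓ (witness j=5)
  i=6: ✗ (none in [6,7])
  i=7: ✗ (none in [7,8])
  i=8: ✗ (none in [8,9])
  i=9: ✓ (witness j=10)
  i=10: ✓ (witness j=10)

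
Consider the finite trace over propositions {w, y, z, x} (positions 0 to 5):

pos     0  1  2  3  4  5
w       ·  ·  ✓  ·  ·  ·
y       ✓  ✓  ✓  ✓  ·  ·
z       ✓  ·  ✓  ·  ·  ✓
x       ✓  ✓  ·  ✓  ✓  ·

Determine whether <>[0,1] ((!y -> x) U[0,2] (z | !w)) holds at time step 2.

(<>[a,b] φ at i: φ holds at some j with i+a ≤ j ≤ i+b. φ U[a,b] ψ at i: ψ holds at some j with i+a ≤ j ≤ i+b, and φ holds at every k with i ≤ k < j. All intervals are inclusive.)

Holds

Check ((!y -> x) U[0,2] (z | !w)) at each j in [2,3]:
  j=2: holds
  j=3: holds
Found at j=2 → formula holds.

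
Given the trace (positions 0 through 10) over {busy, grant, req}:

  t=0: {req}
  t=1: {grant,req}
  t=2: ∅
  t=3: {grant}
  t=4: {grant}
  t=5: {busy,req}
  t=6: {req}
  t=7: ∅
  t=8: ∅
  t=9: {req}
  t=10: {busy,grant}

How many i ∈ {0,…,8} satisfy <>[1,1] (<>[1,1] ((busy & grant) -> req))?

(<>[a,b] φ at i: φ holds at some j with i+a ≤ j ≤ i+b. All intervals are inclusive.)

Evaluate at each i in [0,8]:
  i=0: ✓ (witness j=1)
  i=1: ✓ (witness j=2)
  i=2: ✓ (witness j=3)
  i=3: ✓ (witness j=4)
  i=4: ✓ (witness j=5)
  i=5: ✓ (witness j=6)
  i=6: ✓ (witness j=7)
  i=7: ✓ (witness j=8)
  i=8: ✗ (none in [9,9])
Positions where it holds: {0, 1, 2, 3, 4, 5, 6, 7} → 8.

8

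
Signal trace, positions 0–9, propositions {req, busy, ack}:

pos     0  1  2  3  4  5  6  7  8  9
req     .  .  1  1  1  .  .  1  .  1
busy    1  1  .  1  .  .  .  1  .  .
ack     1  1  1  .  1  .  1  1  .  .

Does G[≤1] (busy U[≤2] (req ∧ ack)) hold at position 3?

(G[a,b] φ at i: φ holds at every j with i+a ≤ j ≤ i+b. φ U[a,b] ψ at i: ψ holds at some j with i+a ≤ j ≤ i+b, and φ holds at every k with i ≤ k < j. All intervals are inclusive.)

Yes

Check (busy U[≤2] (req ∧ ack)) at every j in [3,4]:
  j=3: holds
  j=4: holds
All positions satisfy it → formula holds.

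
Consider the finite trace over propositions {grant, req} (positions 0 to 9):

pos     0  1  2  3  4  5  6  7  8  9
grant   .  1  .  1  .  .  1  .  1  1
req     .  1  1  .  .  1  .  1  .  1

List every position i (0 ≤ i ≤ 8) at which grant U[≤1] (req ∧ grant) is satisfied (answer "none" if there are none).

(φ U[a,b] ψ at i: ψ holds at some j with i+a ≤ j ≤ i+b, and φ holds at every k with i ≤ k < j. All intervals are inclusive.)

1, 8

Evaluate at each i in [0,8]:
  i=0: ✗ (lhs fails at k=0 before rhs at j=1)
  i=1: ✓ (rhs at j=1)
  i=2: ✗ (no rhs in [2,3])
  i=3: ✗ (no rhs in [3,4])
  i=4: ✗ (no rhs in [4,5])
  i=5: ✗ (no rhs in [5,6])
  i=6: ✗ (no rhs in [6,7])
  i=7: ✗ (no rhs in [7,8])
  i=8: ✓ (rhs at j=9; lhs holds on [8,8])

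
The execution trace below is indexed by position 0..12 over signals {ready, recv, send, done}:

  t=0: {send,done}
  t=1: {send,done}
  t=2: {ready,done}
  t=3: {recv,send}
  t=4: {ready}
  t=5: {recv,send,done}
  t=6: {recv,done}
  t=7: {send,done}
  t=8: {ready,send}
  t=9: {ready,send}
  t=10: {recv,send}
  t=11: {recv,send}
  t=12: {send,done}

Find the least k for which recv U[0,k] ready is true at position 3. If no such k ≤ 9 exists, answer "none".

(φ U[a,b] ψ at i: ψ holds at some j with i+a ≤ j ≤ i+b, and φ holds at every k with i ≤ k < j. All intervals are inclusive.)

Need earliest j ≥ 3 with ready, and recv at every k in [3,j-1].
  j=3: rhs fails.
  j=4: rhs holds; lhs holds on [3,3]. k = 1.

1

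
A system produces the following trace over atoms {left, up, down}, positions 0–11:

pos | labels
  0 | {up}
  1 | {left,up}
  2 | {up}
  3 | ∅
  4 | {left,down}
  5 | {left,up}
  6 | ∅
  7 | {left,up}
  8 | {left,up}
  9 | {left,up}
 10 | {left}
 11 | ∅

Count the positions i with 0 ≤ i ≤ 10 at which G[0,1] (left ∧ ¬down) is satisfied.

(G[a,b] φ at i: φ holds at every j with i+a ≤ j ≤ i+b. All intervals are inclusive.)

3

Evaluate at each i in [0,10]:
  i=0: ✗ (fails at j=0)
  i=1: ✗ (fails at j=2)
  i=2: ✗ (fails at j=2)
  i=3: ✗ (fails at j=3)
  i=4: ✗ (fails at j=4)
  i=5: ✗ (fails at j=6)
  i=6: ✗ (fails at j=6)
  i=7: ✓ (all of [7,8])
  i=8: ✓ (all of [8,9])
  i=9: ✓ (all of [9,10])
  i=10: ✗ (fails at j=11)
Positions where it holds: {7, 8, 9} → 3.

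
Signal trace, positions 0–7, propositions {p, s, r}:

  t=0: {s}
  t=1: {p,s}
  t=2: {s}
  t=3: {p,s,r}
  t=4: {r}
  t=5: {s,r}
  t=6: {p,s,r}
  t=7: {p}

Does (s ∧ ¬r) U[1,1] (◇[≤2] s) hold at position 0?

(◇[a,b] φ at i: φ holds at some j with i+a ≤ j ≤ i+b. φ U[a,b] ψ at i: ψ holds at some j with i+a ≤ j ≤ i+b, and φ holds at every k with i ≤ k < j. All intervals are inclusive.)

Yes

Need some j in [1,1] with ◇[≤2] s, and (s ∧ ¬r) at every k in [0,j-1].
  j=1: ◇[≤2] s holds; (s ∧ ¬r) holds at every k in [0,0] → satisfied.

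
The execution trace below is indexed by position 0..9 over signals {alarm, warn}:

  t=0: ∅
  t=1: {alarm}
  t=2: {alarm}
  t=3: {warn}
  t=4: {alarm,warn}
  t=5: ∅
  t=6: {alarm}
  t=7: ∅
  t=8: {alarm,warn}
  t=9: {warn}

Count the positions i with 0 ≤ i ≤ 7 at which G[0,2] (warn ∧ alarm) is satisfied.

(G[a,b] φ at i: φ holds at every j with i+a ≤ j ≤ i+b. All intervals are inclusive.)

0

Evaluate at each i in [0,7]:
  i=0: ✗ (fails at j=0)
  i=1: ✗ (fails at j=1)
  i=2: ✗ (fails at j=2)
  i=3: ✗ (fails at j=3)
  i=4: ✗ (fails at j=5)
  i=5: ✗ (fails at j=5)
  i=6: ✗ (fails at j=6)
  i=7: ✗ (fails at j=7)
Positions where it holds: {} → 0.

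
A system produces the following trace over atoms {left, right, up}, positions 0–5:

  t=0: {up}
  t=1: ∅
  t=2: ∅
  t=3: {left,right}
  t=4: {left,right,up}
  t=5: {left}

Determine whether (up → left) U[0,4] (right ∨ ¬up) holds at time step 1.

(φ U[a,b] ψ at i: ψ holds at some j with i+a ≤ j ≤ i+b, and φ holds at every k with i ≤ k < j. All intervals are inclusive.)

Need some j in [1,5] with (right ∨ ¬up), and (up → left) at every k in [1,j-1].
  j=1: (right ∨ ¬up) holds; no prefix to check → satisfied.

True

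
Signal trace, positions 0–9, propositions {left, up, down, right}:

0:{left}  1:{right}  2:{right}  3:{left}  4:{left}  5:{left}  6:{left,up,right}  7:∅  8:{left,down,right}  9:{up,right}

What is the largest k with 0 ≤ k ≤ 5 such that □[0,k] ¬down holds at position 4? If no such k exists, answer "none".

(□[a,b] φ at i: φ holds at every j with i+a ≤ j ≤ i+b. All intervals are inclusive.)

¬down must hold from j=4 onward; find where it first fails.
  j=4: holds
  j=5: holds
  j=6: holds
  j=7: holds
  j=8: fails
Holds on [4,7], so largest k = 3.

3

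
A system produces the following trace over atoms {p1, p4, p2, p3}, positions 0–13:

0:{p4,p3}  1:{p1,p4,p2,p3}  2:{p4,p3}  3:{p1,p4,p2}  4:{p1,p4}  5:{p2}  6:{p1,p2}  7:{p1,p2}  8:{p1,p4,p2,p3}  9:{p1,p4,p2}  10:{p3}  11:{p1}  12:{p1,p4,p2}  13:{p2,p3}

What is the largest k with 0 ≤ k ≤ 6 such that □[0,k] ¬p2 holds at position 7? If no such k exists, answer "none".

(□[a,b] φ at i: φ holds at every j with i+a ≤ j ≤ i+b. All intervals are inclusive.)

¬p2 must hold from j=7 onward; find where it first fails.
  j=7: fails → no k works.

none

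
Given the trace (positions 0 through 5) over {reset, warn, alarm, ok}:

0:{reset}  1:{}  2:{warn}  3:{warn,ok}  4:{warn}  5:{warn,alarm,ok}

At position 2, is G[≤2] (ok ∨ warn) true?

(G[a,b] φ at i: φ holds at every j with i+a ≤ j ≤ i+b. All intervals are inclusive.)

Yes

Check (ok ∨ warn) at every j in [2,4]:
  j=2: true
  j=3: true
  j=4: true
All positions satisfy it → formula holds.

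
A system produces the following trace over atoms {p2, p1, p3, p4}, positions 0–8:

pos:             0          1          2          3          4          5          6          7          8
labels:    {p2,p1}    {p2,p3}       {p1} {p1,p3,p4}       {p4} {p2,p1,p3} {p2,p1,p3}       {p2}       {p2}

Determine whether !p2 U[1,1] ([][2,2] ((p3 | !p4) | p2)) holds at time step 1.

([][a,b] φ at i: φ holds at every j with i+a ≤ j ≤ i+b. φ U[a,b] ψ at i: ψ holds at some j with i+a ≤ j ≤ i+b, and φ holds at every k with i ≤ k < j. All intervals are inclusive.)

No

Need some j in [2,2] with [][2,2] ((p3 | !p4) | p2), and !p2 at every k in [1,j-1].
  j=2: [][2,2] ((p3 | !p4) | p2) — fails at 4.
No j in the window works → until fails.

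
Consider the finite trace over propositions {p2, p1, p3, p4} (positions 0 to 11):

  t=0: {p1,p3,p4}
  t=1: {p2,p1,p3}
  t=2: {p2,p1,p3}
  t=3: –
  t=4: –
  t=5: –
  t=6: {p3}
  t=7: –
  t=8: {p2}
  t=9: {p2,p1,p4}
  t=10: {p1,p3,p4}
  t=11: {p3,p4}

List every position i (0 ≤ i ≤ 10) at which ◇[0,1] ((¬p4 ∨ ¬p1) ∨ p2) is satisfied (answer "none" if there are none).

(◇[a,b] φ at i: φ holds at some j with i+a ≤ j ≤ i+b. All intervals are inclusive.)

Evaluate at each i in [0,10]:
  i=0: ✓ (witness j=1)
  i=1: ✓ (witness j=1)
  i=2: ✓ (witness j=2)
  i=3: ✓ (witness j=3)
  i=4: ✓ (witness j=4)
  i=5: ✓ (witness j=5)
  i=6: ✓ (witness j=6)
  i=7: ✓ (witness j=7)
  i=8: ✓ (witness j=8)
  i=9: ✓ (witness j=9)
  i=10: ✓ (witness j=11)

0, 1, 2, 3, 4, 5, 6, 7, 8, 9, 10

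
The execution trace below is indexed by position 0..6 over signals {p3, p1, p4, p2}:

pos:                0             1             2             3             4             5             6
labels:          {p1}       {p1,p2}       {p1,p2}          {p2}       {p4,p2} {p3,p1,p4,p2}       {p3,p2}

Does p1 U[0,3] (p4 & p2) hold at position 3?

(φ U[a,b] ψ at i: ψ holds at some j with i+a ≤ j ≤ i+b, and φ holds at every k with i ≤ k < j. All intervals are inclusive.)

No

Need some j in [3,6] with (p4 & p2), and p1 at every k in [3,j-1].
  j=3: (p4 & p2) false.
  j=4: (p4 & p2) holds, but p1 fails at k=3 → not this j.
  j=5: (p4 & p2) holds, but p1 fails at k=3 → not this j.
  j=6: (p4 & p2) false.
No j in the window works → until fails.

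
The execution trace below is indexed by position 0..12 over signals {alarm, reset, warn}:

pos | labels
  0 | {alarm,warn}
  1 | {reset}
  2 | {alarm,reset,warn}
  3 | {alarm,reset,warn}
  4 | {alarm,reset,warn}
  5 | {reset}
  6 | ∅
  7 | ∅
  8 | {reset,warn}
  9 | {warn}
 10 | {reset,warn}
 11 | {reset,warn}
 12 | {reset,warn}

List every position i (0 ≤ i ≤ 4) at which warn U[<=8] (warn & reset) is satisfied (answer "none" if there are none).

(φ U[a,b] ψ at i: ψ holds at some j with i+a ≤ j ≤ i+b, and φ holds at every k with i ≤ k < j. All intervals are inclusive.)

2, 3, 4

Evaluate at each i in [0,4]:
  i=0: ✗ (lhs fails at k=1 before rhs at j=2)
  i=1: ✗ (lhs fails at k=1 before rhs at j=2)
  i=2: ✓ (rhs at j=2)
  i=3: ✓ (rhs at j=3)
  i=4: ✓ (rhs at j=4)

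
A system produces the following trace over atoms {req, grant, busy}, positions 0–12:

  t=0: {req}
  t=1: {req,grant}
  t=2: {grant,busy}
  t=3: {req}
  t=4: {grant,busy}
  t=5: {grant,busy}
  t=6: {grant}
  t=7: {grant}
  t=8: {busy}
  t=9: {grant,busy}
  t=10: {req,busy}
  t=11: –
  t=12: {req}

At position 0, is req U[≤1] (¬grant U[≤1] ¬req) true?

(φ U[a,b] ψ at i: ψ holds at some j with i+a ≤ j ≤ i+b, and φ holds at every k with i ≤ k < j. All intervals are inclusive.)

Need some j in [0,1] with (¬grant U[≤1] ¬req), and req at every k in [0,j-1].
  j=0: (¬grant U[≤1] ¬req) — fails.
  j=1: (¬grant U[≤1] ¬req) — fails.
No j in the window works → until fails.

Does not hold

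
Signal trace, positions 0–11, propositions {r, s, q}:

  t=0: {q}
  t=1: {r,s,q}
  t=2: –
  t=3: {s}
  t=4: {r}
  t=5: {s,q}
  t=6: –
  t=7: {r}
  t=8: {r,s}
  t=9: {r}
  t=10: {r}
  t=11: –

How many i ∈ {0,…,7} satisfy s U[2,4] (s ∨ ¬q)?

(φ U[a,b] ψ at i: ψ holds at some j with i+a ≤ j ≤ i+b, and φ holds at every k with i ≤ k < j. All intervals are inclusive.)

0

Evaluate at each i in [0,7]:
  i=0: ✗ (lhs fails at k=0 before rhs at j=2)
  i=1: ✗ (lhs fails at k=2 before rhs at j=3)
  i=2: ✗ (lhs fails at k=2 before rhs at j=4)
  i=3: ✗ (lhs fails at k=4 before rhs at j=5)
  i=4: ✗ (lhs fails at k=4 before rhs at j=6)
  i=5: ✗ (lhs fails at k=6 before rhs at j=7)
  i=6: ✗ (lhs fails at k=6 before rhs at j=8)
  i=7: ✗ (lhs fails at k=7 before rhs at j=9)
Positions where it holds: {} → 0.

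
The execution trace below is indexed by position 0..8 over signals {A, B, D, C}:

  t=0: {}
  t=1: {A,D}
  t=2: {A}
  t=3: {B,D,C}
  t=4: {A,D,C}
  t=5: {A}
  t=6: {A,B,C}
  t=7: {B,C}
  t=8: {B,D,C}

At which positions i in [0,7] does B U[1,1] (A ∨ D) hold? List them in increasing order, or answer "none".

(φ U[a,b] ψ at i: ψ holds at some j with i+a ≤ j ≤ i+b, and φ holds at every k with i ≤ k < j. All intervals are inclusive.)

Evaluate at each i in [0,7]:
  i=0: ✗ (lhs fails at k=0 before rhs at j=1)
  i=1: ✗ (lhs fails at k=1 before rhs at j=2)
  i=2: ✗ (lhs fails at k=2 before rhs at j=3)
  i=3: ✓ (rhs at j=4; lhs holds on [3,3])
  i=4: ✗ (lhs fails at k=4 before rhs at j=5)
  i=5: ✗ (lhs fails at k=5 before rhs at j=6)
  i=6: ✗ (no rhs in [7,7])
  i=7: ✓ (rhs at j=8; lhs holds on [7,7])

3, 7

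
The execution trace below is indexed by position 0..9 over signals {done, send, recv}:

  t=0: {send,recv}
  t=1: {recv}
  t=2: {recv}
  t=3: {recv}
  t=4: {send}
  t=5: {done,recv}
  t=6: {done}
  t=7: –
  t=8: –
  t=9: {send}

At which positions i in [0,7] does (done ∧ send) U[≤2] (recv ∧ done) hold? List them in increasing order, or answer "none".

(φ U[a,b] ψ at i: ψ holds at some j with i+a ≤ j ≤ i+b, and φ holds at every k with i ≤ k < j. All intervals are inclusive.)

5

Evaluate at each i in [0,7]:
  i=0: ✗ (no rhs in [0,2])
  i=1: ✗ (no rhs in [1,3])
  i=2: ✗ (no rhs in [2,4])
  i=3: ✗ (lhs fails at k=3 before rhs at j=5)
  i=4: ✗ (lhs fails at k=4 before rhs at j=5)
  i=5: ✓ (rhs at j=5)
  i=6: ✗ (no rhs in [6,8])
  i=7: ✗ (no rhs in [7,9])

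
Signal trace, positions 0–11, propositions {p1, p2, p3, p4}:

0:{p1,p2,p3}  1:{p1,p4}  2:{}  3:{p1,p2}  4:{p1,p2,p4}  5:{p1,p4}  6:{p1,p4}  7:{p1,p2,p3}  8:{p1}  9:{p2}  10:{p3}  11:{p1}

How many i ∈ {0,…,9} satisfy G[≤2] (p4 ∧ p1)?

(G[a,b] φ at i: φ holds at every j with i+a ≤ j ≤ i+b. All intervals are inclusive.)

1

Evaluate at each i in [0,9]:
  i=0: ✗ (fails at j=0)
  i=1: ✗ (fails at j=2)
  i=2: ✗ (fails at j=2)
  i=3: ✗ (fails at j=3)
  i=4: ✓ (all of [4,6])
  i=5: ✗ (fails at j=7)
  i=6: ✗ (fails at j=7)
  i=7: ✗ (fails at j=7)
  i=8: ✗ (fails at j=8)
  i=9: ✗ (fails at j=9)
Positions where it holds: {4} → 1.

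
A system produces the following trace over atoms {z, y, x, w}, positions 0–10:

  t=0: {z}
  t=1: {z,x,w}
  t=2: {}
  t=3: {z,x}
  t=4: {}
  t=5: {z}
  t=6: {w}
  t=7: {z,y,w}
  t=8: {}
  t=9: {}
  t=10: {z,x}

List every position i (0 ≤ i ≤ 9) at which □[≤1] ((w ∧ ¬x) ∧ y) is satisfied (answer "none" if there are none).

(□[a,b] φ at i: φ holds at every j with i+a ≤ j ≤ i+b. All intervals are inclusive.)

none

Evaluate at each i in [0,9]:
  i=0: ✗ (fails at j=0)
  i=1: ✗ (fails at j=1)
  i=2: ✗ (fails at j=2)
  i=3: ✗ (fails at j=3)
  i=4: ✗ (fails at j=4)
  i=5: ✗ (fails at j=5)
  i=6: ✗ (fails at j=6)
  i=7: ✗ (fails at j=8)
  i=8: ✗ (fails at j=8)
  i=9: ✗ (fails at j=9)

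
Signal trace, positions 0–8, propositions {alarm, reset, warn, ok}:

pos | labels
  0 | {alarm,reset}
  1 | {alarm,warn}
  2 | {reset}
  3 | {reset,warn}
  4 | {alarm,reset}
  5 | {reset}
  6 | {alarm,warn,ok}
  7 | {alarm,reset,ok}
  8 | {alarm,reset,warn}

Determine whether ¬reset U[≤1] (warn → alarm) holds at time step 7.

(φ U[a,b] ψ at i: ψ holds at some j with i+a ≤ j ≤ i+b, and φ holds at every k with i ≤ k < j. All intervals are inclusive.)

True

Need some j in [7,8] with (warn → alarm), and ¬reset at every k in [7,j-1].
  j=7: (warn → alarm) holds; no prefix to check → satisfied.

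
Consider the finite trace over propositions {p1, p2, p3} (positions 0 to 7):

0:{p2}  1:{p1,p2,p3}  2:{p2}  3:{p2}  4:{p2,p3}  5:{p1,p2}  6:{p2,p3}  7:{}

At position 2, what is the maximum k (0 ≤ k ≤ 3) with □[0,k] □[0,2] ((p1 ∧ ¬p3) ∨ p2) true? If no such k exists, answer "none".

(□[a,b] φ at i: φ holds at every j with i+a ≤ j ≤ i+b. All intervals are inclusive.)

□[0,2] ((p1 ∧ ¬p3) ∨ p2) must hold from j=2 onward; find where it first fails.
  j=2: holds
  j=3: holds
  j=4: holds
  j=5: fails
Holds on [2,4], so largest k = 2.

2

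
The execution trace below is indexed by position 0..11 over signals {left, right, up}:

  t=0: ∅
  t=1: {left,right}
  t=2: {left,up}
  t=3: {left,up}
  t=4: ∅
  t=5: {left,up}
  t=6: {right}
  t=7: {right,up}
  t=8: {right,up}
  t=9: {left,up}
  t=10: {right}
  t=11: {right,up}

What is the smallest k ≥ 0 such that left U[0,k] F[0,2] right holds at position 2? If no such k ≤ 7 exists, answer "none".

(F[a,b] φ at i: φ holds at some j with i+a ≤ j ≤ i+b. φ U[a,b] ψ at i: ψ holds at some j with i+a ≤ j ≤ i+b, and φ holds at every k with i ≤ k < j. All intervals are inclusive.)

Need earliest j ≥ 2 with F[0,2] right, and left at every k in [2,j-1].
  j=2: rhs fails.
  j=3: rhs fails.
  j=4: rhs holds; lhs holds on [2,3]. k = 2.

2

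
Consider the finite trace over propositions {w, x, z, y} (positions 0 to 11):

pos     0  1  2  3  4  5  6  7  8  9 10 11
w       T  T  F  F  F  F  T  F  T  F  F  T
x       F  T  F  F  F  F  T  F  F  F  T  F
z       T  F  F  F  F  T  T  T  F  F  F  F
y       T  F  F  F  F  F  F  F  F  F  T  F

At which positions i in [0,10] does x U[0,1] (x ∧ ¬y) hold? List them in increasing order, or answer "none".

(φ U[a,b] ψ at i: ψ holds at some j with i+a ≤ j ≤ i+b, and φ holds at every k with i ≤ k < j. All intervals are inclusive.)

1, 6

Evaluate at each i in [0,10]:
  i=0: ✗ (lhs fails at k=0 before rhs at j=1)
  i=1: ✓ (rhs at j=1)
  i=2: ✗ (no rhs in [2,3])
  i=3: ✗ (no rhs in [3,4])
  i=4: ✗ (no rhs in [4,5])
  i=5: ✗ (lhs fails at k=5 before rhs at j=6)
  i=6: ✓ (rhs at j=6)
  i=7: ✗ (no rhs in [7,8])
  i=8: ✗ (no rhs in [8,9])
  i=9: ✗ (no rhs in [9,10])
  i=10: ✗ (no rhs in [10,11])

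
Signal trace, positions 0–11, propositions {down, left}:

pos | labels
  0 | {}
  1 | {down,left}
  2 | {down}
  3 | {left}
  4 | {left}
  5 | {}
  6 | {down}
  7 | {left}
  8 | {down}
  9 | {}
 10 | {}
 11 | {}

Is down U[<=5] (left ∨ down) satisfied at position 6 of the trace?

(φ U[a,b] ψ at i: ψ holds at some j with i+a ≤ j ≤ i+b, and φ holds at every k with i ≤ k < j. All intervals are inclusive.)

Need some j in [6,11] with (left ∨ down), and down at every k in [6,j-1].
  j=6: (left ∨ down) holds; no prefix to check → satisfied.

Yes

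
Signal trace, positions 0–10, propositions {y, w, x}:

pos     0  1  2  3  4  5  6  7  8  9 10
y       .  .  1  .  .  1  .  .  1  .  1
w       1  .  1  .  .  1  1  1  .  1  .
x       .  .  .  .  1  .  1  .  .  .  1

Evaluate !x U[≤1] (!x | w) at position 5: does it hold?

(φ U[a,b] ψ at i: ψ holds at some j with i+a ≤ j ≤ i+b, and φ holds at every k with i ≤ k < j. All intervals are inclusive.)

Need some j in [5,6] with (!x | w), and !x at every k in [5,j-1].
  j=5: (!x | w) holds; no prefix to check → satisfied.

True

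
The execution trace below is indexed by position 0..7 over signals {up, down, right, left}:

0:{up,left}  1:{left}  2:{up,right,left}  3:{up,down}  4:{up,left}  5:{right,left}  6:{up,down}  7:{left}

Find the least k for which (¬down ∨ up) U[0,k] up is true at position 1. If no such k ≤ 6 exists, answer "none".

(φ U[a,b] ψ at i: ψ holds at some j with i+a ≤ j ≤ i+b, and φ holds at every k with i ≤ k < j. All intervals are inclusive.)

Need earliest j ≥ 1 with up, and (¬down ∨ up) at every k in [1,j-1].
  j=1: rhs fails.
  j=2: rhs holds; lhs holds on [1,1]. k = 1.

1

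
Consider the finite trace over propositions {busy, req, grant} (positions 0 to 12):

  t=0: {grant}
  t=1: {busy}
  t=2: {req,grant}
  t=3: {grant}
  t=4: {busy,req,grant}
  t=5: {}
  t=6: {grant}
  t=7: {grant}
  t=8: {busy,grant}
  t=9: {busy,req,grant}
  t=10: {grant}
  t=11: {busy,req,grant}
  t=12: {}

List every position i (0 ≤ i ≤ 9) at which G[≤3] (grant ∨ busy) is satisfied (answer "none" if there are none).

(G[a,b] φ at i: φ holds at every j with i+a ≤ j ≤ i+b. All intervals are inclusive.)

0, 1, 6, 7, 8

Evaluate at each i in [0,9]:
  i=0: ✓ (all of [0,3])
  i=1: ✓ (all of [1,4])
  i=2: ✗ (fails at j=5)
  i=3: ✗ (fails at j=5)
  i=4: ✗ (fails at j=5)
  i=5: ✗ (fails at j=5)
  i=6: ✓ (all of [6,9])
  i=7: ✓ (all of [7,10])
  i=8: ✓ (all of [8,11])
  i=9: ✗ (fails at j=12)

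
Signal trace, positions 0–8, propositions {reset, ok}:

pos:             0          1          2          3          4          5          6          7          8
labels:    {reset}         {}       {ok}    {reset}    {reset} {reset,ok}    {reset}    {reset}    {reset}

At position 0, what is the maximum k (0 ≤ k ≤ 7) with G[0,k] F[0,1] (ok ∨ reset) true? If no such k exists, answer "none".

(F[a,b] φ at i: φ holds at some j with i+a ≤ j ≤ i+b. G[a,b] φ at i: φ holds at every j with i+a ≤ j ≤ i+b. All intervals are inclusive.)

7

F[0,1] (ok ∨ reset) must hold from j=0 onward; find where it first fails.
  j=0: holds
  j=1: holds
  j=2: holds
  j=3: holds
  j=4: holds
  j=5: holds
  j=6: holds
  j=7: holds
Holds through j=7; largest k = 7.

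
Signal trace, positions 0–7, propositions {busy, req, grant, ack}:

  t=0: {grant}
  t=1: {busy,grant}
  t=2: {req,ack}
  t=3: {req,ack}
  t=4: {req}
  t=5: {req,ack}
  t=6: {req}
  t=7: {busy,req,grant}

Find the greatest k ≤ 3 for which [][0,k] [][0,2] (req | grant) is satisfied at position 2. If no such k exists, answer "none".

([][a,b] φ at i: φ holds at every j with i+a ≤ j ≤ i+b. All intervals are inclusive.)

3

[][0,2] (req | grant) must hold from j=2 onward; find where it first fails.
  j=2: holds
  j=3: holds
  j=4: holds
  j=5: holds
Holds through j=5; largest k = 3.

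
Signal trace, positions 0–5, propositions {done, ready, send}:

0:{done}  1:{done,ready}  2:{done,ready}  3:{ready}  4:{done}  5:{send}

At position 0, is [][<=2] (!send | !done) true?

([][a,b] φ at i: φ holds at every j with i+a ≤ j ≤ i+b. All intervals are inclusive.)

Check (!send | !done) at every j in [0,2]:
  j=0: true
  j=1: true
  j=2: true
All positions satisfy it → formula holds.

Yes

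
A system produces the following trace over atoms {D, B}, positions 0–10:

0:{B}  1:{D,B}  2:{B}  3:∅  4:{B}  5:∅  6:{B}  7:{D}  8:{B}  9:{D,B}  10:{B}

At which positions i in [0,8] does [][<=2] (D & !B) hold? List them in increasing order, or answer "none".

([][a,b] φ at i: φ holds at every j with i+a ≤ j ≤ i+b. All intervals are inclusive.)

Evaluate at each i in [0,8]:
  i=0: ✗ (fails at j=0)
  i=1: ✗ (fails at j=1)
  i=2: ✗ (fails at j=2)
  i=3: ✗ (fails at j=3)
  i=4: ✗ (fails at j=4)
  i=5: ✗ (fails at j=5)
  i=6: ✗ (fails at j=6)
  i=7: ✗ (fails at j=8)
  i=8: ✗ (fails at j=8)

none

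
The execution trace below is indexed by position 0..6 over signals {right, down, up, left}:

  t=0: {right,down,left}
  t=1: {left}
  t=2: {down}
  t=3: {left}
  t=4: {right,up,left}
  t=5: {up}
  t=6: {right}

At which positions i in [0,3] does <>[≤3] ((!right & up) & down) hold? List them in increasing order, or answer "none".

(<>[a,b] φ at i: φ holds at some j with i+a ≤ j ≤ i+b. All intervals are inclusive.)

Evaluate at each i in [0,3]:
  i=0: ✗ (none in [0,3])
  i=1: ✗ (none in [1,4])
  i=2: ✗ (none in [2,5])
  i=3: ✗ (none in [3,6])

none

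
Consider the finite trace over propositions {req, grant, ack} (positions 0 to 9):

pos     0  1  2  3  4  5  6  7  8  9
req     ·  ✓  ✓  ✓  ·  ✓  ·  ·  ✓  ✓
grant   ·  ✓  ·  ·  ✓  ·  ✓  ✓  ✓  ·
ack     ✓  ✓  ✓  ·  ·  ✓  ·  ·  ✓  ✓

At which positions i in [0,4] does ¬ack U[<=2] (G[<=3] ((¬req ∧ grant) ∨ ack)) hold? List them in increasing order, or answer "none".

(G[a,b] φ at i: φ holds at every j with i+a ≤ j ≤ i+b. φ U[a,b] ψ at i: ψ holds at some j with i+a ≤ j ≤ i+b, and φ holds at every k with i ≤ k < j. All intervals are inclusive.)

3, 4

Evaluate at each i in [0,4]:
  i=0: ✗ (no rhs in [0,2])
  i=1: ✗ (no rhs in [1,3])
  i=2: ✗ (lhs fails at k=2 before rhs at j=4)
  i=3: ✓ (rhs at j=4; lhs holds on [3,3])
  i=4: ✓ (rhs at j=4)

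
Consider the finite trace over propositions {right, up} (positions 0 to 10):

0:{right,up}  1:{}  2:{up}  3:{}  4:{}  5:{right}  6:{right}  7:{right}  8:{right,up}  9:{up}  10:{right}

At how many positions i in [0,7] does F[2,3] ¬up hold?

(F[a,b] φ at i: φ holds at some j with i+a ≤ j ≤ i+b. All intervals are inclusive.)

7

Evaluate at each i in [0,7]:
  i=0: ✓ (witness j=3)
  i=1: ✓ (witness j=3)
  i=2: ✓ (witness j=4)
  i=3: ✓ (witness j=5)
  i=4: ✓ (witness j=6)
  i=5: ✓ (witness j=7)
  i=6: ✗ (none in [8,9])
  i=7: ✓ (witness j=10)
Positions where it holds: {0, 1, 2, 3, 4, 5, 7} → 7.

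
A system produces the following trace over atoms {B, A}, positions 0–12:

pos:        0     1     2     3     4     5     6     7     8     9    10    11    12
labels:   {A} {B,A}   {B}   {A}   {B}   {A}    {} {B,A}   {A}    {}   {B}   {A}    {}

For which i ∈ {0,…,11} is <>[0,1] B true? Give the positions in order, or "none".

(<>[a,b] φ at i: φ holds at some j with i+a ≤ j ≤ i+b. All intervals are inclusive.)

0, 1, 2, 3, 4, 6, 7, 9, 10

Evaluate at each i in [0,11]:
  i=0: ✓ (witness j=1)
  i=1: ✓ (witness j=1)
  i=2: ✓ (witness j=2)
  i=3: ✓ (witness j=4)
  i=4: ✓ (witness j=4)
  i=5: ✗ (none in [5,6])
  i=6: ✓ (witness j=7)
  i=7: ✓ (witness j=7)
  i=8: ✗ (none in [8,9])
  i=9: ✓ (witness j=10)
  i=10: ✓ (witness j=10)
  i=11: ✗ (none in [11,12])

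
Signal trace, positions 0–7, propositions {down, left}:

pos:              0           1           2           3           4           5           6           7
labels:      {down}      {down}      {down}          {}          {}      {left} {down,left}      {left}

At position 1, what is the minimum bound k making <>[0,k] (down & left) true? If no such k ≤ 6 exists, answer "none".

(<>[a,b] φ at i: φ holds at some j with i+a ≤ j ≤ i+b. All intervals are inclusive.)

Scan j = 1,2,… for (down & left):
  j=1: fails
  j=2: fails
  j=3: fails
  j=4: fails
  j=5: fails
  j=6: holds
First hit at j=6, so smallest k = 6-1 = 5.

5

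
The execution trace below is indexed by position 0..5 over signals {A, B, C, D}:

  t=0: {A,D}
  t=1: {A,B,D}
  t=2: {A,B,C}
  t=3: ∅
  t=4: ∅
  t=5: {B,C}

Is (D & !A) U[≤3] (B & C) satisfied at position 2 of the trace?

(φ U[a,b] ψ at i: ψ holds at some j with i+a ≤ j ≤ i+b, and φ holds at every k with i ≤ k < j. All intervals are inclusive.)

Need some j in [2,5] with (B & C), and (D & !A) at every k in [2,j-1].
  j=2: (B & C) holds; no prefix to check → satisfied.

Yes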